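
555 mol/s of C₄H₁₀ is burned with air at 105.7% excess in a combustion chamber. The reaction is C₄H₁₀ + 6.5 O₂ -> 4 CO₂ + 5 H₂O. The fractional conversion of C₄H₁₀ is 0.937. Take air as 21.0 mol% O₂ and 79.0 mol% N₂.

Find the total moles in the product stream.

Stoichiometric O₂ = 6.5 × 555 = 3608 mol/s; O₂ fed = 3608 × 2.057 = 7421 mol/s.
N₂ fed = 7421 × 79/21 = 27920 mol/s.
Fuel reacted = 0.937 × 555 → ξ = 520 mol/s.
Outlet (n = n₀ + ν ξ):
  C₄H₁₀: 555 − 1(520) = 34.96
  O₂: 7421 − 6.5(520) = 4040
  N₂: 27920 (inert)
  CO₂: 0 + 4(520) = 2080
  H₂O: 0 + 5(520) = 2600
Total out = 34.96 + 4040 + 27920 + 2080 + 2600 = 36670 mol/s.

36700 mol/s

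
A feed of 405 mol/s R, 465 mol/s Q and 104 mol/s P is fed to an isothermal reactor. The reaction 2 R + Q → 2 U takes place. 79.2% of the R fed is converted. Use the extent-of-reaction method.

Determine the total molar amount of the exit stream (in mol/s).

814 mol/s

R reacted = 0.792 × 405 = 320.8 mol/s; ν_R = −2, so ξ = 320.8/2 = 160.4 mol/s.
Outlet amounts (n = n₀ + ν ξ):
  R: 405 − 2(160.4) = 84.24
  Q: 465 − 1(160.4) = 304.6
  U: 0 + 2(160.4) = 320.8
  P: 104 (inert)
Total out = 84.24 + 304.6 + 320.8 + 104 = 813.6 mol/s.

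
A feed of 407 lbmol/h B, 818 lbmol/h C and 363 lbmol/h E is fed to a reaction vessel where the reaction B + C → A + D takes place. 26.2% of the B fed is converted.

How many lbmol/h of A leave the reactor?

B reacted = 0.262 × 407 = 106.6 lbmol/h; ν_B = −1, so ξ = 106.6/1 = 106.6 lbmol/h.
Outlet amounts (n = n₀ + ν ξ):
  B: 407 − 1(106.6) = 300.4
  C: 818 − 1(106.6) = 711.4
  A: 0 + 1(106.6) = 106.6
  D: 0 + 1(106.6) = 106.6
  E: 363 (inert)

107 lbmol/h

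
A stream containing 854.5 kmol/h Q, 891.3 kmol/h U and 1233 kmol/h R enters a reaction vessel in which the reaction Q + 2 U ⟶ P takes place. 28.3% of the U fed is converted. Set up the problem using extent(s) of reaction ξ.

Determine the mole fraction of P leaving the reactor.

U reacted = 0.283 × 891.3 = 252.2 kmol/h; ν_U = −2, so ξ = 252.2/2 = 126.1 kmol/h.
Outlet amounts (n = n₀ + ν ξ):
  Q: 854.5 − 1(126.1) = 728.4
  U: 891.3 − 2(126.1) = 639.1
  P: 0 + 1(126.1) = 126.1
  R: 1233 (inert)
Total out = 2727 kmol/h; y_P = 126.1 / 2727 = 0.04626.

0.0463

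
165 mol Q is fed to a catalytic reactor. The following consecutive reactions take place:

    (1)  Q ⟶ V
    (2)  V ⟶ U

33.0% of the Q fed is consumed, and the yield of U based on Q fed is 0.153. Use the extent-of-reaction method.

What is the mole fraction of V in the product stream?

0.177

Conversion of Q: Q consumed = 1ξ₁ = 0.33 × 165 → ξ₁ = 54.45 mol.
Yield of U: 1ξ₂ / 165 = 0.153 → ξ₂ = 25.25 mol.
Outlet amounts (n = n₀ + Σ ν·ξ):
  Q: 165 − 1(54.45) = 110.5
  V: 0 + 1(54.45) − 1(25.25) = 29.21
  U: 0 + 1(25.25) = 25.25
Total out = 165 mol; y_V = 29.21 / 165 = 0.177.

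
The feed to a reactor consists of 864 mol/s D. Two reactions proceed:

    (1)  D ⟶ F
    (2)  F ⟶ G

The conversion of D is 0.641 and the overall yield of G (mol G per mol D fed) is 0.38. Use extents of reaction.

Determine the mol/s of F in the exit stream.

226 mol/s

Conversion of D: D consumed = 1ξ₁ = 0.641 × 864 → ξ₁ = 553.8 mol/s.
Yield of G: 1ξ₂ / 864 = 0.38 → ξ₂ = 328.3 mol/s.
Outlet amounts (n = n₀ + Σ ν·ξ):
  D: 864 − 1(553.8) = 310.2
  F: 0 + 1(553.8) − 1(328.3) = 225.5
  G: 0 + 1(328.3) = 328.3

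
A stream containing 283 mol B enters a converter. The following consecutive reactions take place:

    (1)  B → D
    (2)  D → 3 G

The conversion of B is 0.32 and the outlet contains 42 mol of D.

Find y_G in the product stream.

0.383

Conversion of B: B consumed = 1ξ₁ = 0.32 × 283 → ξ₁ = 90.56 mol.
D balance: n_D = 0 + 1ξ₁ − 1ξ₂ = 42 → ξ₂ = (1·90.56 − 42)/1 = 48.56 mol.
Outlet amounts (n = n₀ + Σ ν·ξ):
  B: 283 − 1(90.56) = 192.4
  D: 0 + 1(90.56) − 1(48.56) = 42
  G: 0 + 3(48.56) = 145.7
Total out = 380.1 mol; y_G = 145.7 / 380.1 = 0.3832.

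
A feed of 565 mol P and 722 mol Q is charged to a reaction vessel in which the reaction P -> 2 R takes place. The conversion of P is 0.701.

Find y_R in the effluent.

0.471

P reacted = 0.701 × 565 = 396.1 mol; ν_P = −1, so ξ = 396.1/1 = 396.1 mol.
Outlet amounts (n = n₀ + ν ξ):
  P: 565 − 1(396.1) = 168.9
  R: 0 + 2(396.1) = 792.1
  Q: 722 (inert)
Total out = 1683 mol; y_R = 792.1 / 1683 = 0.4706.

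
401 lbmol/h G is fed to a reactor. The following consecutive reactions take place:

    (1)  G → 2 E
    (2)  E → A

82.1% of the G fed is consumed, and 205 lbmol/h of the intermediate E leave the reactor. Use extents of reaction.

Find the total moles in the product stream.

730 lbmol/h

Conversion of G: G consumed = 1ξ₁ = 0.821 × 401 → ξ₁ = 329.2 lbmol/h.
E balance: n_E = 0 + 2ξ₁ − 1ξ₂ = 205 → ξ₂ = (2·329.2 − 205)/1 = 453.4 lbmol/h.
Outlet amounts (n = n₀ + Σ ν·ξ):
  G: 401 − 1(329.2) = 71.78
  E: 0 + 2(329.2) − 1(453.4) = 205
  A: 0 + 1(453.4) = 453.4
Total out = 71.78 + 205 + 453.4 = 730.2 lbmol/h.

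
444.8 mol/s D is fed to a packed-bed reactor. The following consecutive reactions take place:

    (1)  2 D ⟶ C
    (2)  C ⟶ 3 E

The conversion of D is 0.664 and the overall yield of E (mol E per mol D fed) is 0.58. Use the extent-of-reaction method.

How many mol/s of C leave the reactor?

Conversion of D: D consumed = 2ξ₁ = 0.664 × 444.8 → ξ₁ = 147.7 mol/s.
Yield of E: 3ξ₂ / 444.8 = 0.58 → ξ₂ = 85.99 mol/s.
Outlet amounts (n = n₀ + Σ ν·ξ):
  D: 444.8 − 2(147.7) = 149.5
  C: 0 + 1(147.7) − 1(85.99) = 61.68
  E: 0 + 3(85.99) = 258

61.7 mol/s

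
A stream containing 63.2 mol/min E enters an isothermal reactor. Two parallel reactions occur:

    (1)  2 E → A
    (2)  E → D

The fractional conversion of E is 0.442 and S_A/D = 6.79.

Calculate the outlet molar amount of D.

Conversion of E: E consumed = 0.442 × 63.2 = 27.93 mol/min = 2ξ₁ + 1ξ₂.
Selectivity: 1ξ₁ / (1ξ₂) = 6.79 → ξ₁ = 6.79 ξ₂.
Substitute: (2·6.79 + 1) ξ₂ = 27.93 → ξ₂ = 1.916 mol/min, ξ₁ = 13.01 mol/min.
Outlet amounts (n = n₀ + Σ ν·ξ):
  E: 63.2 − 2(13.01) − 1(1.916) = 35.27
  A: 0 + 1(13.01) = 13.01
  D: 0 + 1(1.916) = 1.916

1.92 mol/min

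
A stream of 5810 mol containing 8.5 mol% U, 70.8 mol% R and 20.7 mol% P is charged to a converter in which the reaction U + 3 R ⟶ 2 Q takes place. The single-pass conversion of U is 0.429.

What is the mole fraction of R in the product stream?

U reacted = 0.429 × 493.9 = 211.9 mol; ν_U = −1, so ξ = 211.9/1 = 211.9 mol.
Outlet amounts (n = n₀ + ν ξ):
  U: 493.9 − 1(211.9) = 282
  R: 4113 − 3(211.9) = 3478
  Q: 0 + 2(211.9) = 423.7
  P: 1203 (inert)
Total out = 5386 mol; y_R = 3478 / 5386 = 0.6457.

0.646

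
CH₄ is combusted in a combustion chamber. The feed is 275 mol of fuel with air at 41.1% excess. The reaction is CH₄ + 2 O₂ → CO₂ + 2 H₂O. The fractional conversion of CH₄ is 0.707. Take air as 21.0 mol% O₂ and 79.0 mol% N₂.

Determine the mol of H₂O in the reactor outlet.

389 mol

Stoichiometric O₂ = 2 × 275 = 550 mol; O₂ fed = 550 × 1.411 = 776.1 mol.
N₂ fed = 776.1 × 79/21 = 2919 mol.
Fuel reacted = 0.707 × 275 → ξ = 194.4 mol.
Outlet (n = n₀ + ν ξ):
  CH₄: 275 − 1(194.4) = 80.58
  O₂: 776.1 − 2(194.4) = 387.2
  N₂: 2919 (inert)
  CO₂: 0 + 1(194.4) = 194.4
  H₂O: 0 + 2(194.4) = 388.8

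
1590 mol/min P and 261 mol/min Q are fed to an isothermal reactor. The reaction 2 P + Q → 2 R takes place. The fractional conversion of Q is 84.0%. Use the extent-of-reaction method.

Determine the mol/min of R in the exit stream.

438 mol/min

Q reacted = 0.84 × 261 = 219.2 mol/min; ν_Q = −1, so ξ = 219.2/1 = 219.2 mol/min.
Outlet amounts (n = n₀ + ν ξ):
  P: 1590 − 2(219.2) = 1152
  Q: 261 − 1(219.2) = 41.76
  R: 0 + 2(219.2) = 438.5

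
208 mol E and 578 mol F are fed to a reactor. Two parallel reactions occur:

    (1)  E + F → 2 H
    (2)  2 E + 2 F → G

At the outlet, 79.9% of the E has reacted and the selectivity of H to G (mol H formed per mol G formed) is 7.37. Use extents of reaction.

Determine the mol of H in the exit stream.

Conversion of E: E consumed = 0.799 × 208 = 166.2 mol = 1ξ₁ + 2ξ₂.
Selectivity: 2ξ₁ / (1ξ₂) = 7.37 → ξ₁ = 3.685 ξ₂.
Substitute: (1·3.685 + 2) ξ₂ = 166.2 → ξ₂ = 29.23 mol, ξ₁ = 107.7 mol.
Outlet amounts (n = n₀ + Σ ν·ξ):
  E: 208 − 1(107.7) − 2(29.23) = 41.81
  F: 578 − 1(107.7) − 2(29.23) = 411.8
  H: 0 + 2(107.7) = 215.5
  G: 0 + 1(29.23) = 29.23

215 mol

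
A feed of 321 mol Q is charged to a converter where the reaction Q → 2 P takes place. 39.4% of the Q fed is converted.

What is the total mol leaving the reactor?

447 mol

Q reacted = 0.394 × 321 = 126.5 mol; ν_Q = −1, so ξ = 126.5/1 = 126.5 mol.
Outlet amounts (n = n₀ + ν ξ):
  Q: 321 − 1(126.5) = 194.5
  P: 0 + 2(126.5) = 252.9
Total out = 194.5 + 252.9 = 447.5 mol.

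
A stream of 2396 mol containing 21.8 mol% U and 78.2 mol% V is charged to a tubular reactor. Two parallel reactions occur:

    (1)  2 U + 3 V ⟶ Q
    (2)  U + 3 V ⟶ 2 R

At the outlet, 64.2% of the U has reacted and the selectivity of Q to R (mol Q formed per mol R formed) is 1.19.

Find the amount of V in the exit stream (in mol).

1280 mol

Conversion of U: U consumed = 0.642 × 522.3 = 335.3 mol = 2ξ₁ + 1ξ₂.
Selectivity: 1ξ₁ / (2ξ₂) = 1.19 → ξ₁ = 2.38 ξ₂.
Substitute: (2·2.38 + 1) ξ₂ = 335.3 → ξ₂ = 58.22 mol, ξ₁ = 138.6 mol.
Outlet amounts (n = n₀ + Σ ν·ξ):
  U: 522.3 − 2(138.6) − 1(58.22) = 187
  V: 1874 − 3(138.6) − 3(58.22) = 1283
  Q: 0 + 1(138.6) = 138.6
  R: 0 + 2(58.22) = 116.4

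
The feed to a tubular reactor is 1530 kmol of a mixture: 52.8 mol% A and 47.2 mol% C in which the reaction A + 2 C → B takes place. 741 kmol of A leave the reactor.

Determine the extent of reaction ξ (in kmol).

ξ = 66.8 kmol

For A: n = n₀ − 1ξ → 741 = 807.8 − 1ξ, giving ξ = 66.84 kmol.
Outlet amounts (n = n₀ + ν ξ):
  A: 807.8 − 1(66.84) = 741
  C: 722.2 − 2(66.84) = 588.5
  B: 0 + 1(66.84) = 66.84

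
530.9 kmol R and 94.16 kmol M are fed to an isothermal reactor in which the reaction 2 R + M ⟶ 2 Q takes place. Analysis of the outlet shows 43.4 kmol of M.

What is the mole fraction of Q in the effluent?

0.177

For M: n = n₀ − 1ξ → 43.4 = 94.16 − 1ξ, giving ξ = 50.76 kmol.
Outlet amounts (n = n₀ + ν ξ):
  R: 530.9 − 2(50.76) = 429.4
  M: 94.16 − 1(50.76) = 43.4
  Q: 0 + 2(50.76) = 101.5
Total out = 574.3 kmol; y_Q = 101.5 / 574.3 = 0.1768.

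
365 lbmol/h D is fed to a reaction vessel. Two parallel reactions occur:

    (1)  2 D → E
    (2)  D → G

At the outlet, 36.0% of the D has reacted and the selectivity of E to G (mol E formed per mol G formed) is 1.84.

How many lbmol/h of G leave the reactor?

28.1 lbmol/h

Conversion of D: D consumed = 0.36 × 365 = 131.4 lbmol/h = 2ξ₁ + 1ξ₂.
Selectivity: 1ξ₁ / (1ξ₂) = 1.84 → ξ₁ = 1.84 ξ₂.
Substitute: (2·1.84 + 1) ξ₂ = 131.4 → ξ₂ = 28.08 lbmol/h, ξ₁ = 51.66 lbmol/h.
Outlet amounts (n = n₀ + Σ ν·ξ):
  D: 365 − 2(51.66) − 1(28.08) = 233.6
  E: 0 + 1(51.66) = 51.66
  G: 0 + 1(28.08) = 28.08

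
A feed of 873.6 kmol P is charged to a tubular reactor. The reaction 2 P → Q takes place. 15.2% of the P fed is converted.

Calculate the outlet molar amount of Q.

P reacted = 0.152 × 873.6 = 132.8 kmol; ν_P = −2, so ξ = 132.8/2 = 66.39 kmol.
Outlet amounts (n = n₀ + ν ξ):
  P: 873.6 − 2(66.39) = 740.8
  Q: 0 + 1(66.39) = 66.39

66.4 kmol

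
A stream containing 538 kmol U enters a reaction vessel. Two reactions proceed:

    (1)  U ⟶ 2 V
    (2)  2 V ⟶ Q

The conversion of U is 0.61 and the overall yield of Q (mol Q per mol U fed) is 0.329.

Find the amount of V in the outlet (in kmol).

302 kmol

Conversion of U: U consumed = 1ξ₁ = 0.61 × 538 → ξ₁ = 328.2 kmol.
Yield of Q: 1ξ₂ / 538 = 0.329 → ξ₂ = 177 kmol.
Outlet amounts (n = n₀ + Σ ν·ξ):
  U: 538 − 1(328.2) = 209.8
  V: 0 + 2(328.2) − 2(177) = 302.4
  Q: 0 + 1(177) = 177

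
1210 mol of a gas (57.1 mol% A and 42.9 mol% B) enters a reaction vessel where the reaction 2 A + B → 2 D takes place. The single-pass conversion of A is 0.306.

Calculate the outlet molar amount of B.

413 mol

A reacted = 0.306 × 690.9 = 211.4 mol; ν_A = −2, so ξ = 211.4/2 = 105.7 mol.
Outlet amounts (n = n₀ + ν ξ):
  A: 690.9 − 2(105.7) = 479.5
  B: 519.1 − 1(105.7) = 413.4
  D: 0 + 2(105.7) = 211.4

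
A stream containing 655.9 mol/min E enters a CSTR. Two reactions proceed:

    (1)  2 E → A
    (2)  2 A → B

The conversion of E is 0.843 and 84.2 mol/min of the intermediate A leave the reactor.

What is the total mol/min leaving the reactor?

Conversion of E: E consumed = 2ξ₁ = 0.843 × 655.9 → ξ₁ = 276.5 mol/min.
A balance: n_A = 0 + 1ξ₁ − 2ξ₂ = 84.2 → ξ₂ = (1·276.5 − 84.2)/2 = 96.13 mol/min.
Outlet amounts (n = n₀ + Σ ν·ξ):
  E: 655.9 − 2(276.5) = 103
  A: 0 + 1(276.5) − 2(96.13) = 84.2
  B: 0 + 1(96.13) = 96.13
Total out = 103 + 84.2 + 96.13 = 283.3 mol/min.

283 mol/min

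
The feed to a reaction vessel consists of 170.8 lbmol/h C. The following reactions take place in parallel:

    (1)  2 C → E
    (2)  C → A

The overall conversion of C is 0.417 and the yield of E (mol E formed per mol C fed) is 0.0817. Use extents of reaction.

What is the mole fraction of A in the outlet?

0.276

Yield of E: 1ξ₁ / 170.8 = 0.0817 → ξ₁ = 13.95 lbmol/h.
Conversion of C: 2ξ₁ + 1ξ₂ = 0.417 × 170.8 = 71.22 → ξ₂ = 43.31 lbmol/h.
Outlet amounts (n = n₀ + Σ ν·ξ):
  C: 170.8 − 2(13.95) − 1(43.31) = 99.58
  E: 0 + 1(13.95) = 13.95
  A: 0 + 1(43.31) = 43.31
Total out = 156.8 lbmol/h; y_A = 43.31 / 156.8 = 0.2762.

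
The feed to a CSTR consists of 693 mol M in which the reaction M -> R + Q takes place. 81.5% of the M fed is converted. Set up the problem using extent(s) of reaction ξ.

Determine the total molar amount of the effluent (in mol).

1260 mol

M reacted = 0.815 × 693 = 564.8 mol; ν_M = −1, so ξ = 564.8/1 = 564.8 mol.
Outlet amounts (n = n₀ + ν ξ):
  M: 693 − 1(564.8) = 128.2
  R: 0 + 1(564.8) = 564.8
  Q: 0 + 1(564.8) = 564.8
Total out = 128.2 + 564.8 + 564.8 = 1258 mol.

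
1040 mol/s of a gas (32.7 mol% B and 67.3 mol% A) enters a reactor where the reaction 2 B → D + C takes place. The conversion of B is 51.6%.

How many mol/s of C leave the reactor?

87.7 mol/s

B reacted = 0.516 × 340.1 = 175.5 mol/s; ν_B = −2, so ξ = 175.5/2 = 87.74 mol/s.
Outlet amounts (n = n₀ + ν ξ):
  B: 340.1 − 2(87.74) = 164.6
  D: 0 + 1(87.74) = 87.74
  C: 0 + 1(87.74) = 87.74
  A: 699.9 (inert)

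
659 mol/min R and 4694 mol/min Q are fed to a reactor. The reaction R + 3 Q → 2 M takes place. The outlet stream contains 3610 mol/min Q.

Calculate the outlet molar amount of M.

723 mol/min

For Q: n = n₀ − 3ξ → 3610 = 4694 − 3ξ, giving ξ = 361.3 mol/min.
Outlet amounts (n = n₀ + ν ξ):
  R: 659 − 1(361.3) = 297.7
  Q: 4694 − 3(361.3) = 3610
  M: 0 + 2(361.3) = 722.7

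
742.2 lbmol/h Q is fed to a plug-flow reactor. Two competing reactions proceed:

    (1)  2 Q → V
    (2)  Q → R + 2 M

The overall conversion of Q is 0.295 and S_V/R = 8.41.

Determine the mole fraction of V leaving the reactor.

Conversion of Q: Q consumed = 0.295 × 742.2 = 218.9 lbmol/h = 2ξ₁ + 1ξ₂.
Selectivity: 1ξ₁ / (1ξ₂) = 8.41 → ξ₁ = 8.41 ξ₂.
Substitute: (2·8.41 + 1) ξ₂ = 218.9 → ξ₂ = 12.29 lbmol/h, ξ₁ = 103.3 lbmol/h.
Outlet amounts (n = n₀ + Σ ν·ξ):
  Q: 742.2 − 2(103.3) − 1(12.29) = 523.3
  V: 0 + 1(103.3) = 103.3
  R: 0 + 1(12.29) = 12.29
  M: 0 + 2(12.29) = 24.57
Total out = 663.4 lbmol/h; y_V = 103.3 / 663.4 = 0.1558.

0.156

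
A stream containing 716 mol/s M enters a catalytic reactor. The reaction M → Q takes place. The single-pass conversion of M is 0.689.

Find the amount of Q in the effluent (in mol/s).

493 mol/s

M reacted = 0.689 × 716 = 493.3 mol/s; ν_M = −1, so ξ = 493.3/1 = 493.3 mol/s.
Outlet amounts (n = n₀ + ν ξ):
  M: 716 − 1(493.3) = 222.7
  Q: 0 + 1(493.3) = 493.3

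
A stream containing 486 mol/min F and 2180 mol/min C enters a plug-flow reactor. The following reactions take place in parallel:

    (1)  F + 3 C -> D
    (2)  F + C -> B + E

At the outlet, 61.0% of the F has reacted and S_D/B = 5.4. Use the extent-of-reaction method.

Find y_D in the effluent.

Conversion of F: F consumed = 0.61 × 486 = 296.5 mol/min = 1ξ₁ + 1ξ₂.
Selectivity: 1ξ₁ / (1ξ₂) = 5.4 → ξ₁ = 5.4 ξ₂.
Substitute: (1·5.4 + 1) ξ₂ = 296.5 → ξ₂ = 46.32 mol/min, ξ₁ = 250.1 mol/min.
Outlet amounts (n = n₀ + Σ ν·ξ):
  F: 486 − 1(250.1) − 1(46.32) = 189.5
  C: 2180 − 3(250.1) − 1(46.32) = 1383
  D: 0 + 1(250.1) = 250.1
  B: 0 + 1(46.32) = 46.32
  E: 0 + 1(46.32) = 46.32
Total out = 1916 mol/min; y_D = 250.1 / 1916 = 0.1306.

0.131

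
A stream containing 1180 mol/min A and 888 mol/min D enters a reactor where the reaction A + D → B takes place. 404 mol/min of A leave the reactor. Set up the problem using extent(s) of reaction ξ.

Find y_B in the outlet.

For A: n = n₀ − 1ξ → 404 = 1180 − 1ξ, giving ξ = 776 mol/min.
Outlet amounts (n = n₀ + ν ξ):
  A: 1180 − 1(776) = 404
  D: 888 − 1(776) = 112
  B: 0 + 1(776) = 776
Total out = 1292 mol/min; y_B = 776 / 1292 = 0.6006.

0.601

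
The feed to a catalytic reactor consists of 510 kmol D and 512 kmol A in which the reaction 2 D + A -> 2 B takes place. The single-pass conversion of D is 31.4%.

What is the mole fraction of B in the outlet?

0.17

D reacted = 0.314 × 510 = 160.1 kmol; ν_D = −2, so ξ = 160.1/2 = 80.07 kmol.
Outlet amounts (n = n₀ + ν ξ):
  D: 510 − 2(80.07) = 349.9
  A: 512 − 1(80.07) = 431.9
  B: 0 + 2(80.07) = 160.1
Total out = 941.9 kmol; y_B = 160.1 / 941.9 = 0.17.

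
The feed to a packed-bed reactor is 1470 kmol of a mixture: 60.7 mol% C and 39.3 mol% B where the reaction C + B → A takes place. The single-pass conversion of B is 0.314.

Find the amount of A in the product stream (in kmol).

181 kmol

B reacted = 0.314 × 577.7 = 181.4 kmol; ν_B = −1, so ξ = 181.4/1 = 181.4 kmol.
Outlet amounts (n = n₀ + ν ξ):
  C: 892.3 − 1(181.4) = 710.9
  B: 577.7 − 1(181.4) = 396.3
  A: 0 + 1(181.4) = 181.4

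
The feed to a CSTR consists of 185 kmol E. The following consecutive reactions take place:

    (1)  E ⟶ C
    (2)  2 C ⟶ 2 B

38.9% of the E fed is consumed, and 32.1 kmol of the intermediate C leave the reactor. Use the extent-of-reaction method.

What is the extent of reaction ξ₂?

ξ₂ = 19.9 kmol

Conversion of E: E consumed = 1ξ₁ = 0.389 × 185 → ξ₁ = 71.97 kmol.
C balance: n_C = 0 + 1ξ₁ − 2ξ₂ = 32.1 → ξ₂ = (1·71.97 − 32.1)/2 = 19.93 kmol.
Outlet amounts (n = n₀ + Σ ν·ξ):
  E: 185 − 1(71.97) = 113
  C: 0 + 1(71.97) − 2(19.93) = 32.1
  B: 0 + 2(19.93) = 39.87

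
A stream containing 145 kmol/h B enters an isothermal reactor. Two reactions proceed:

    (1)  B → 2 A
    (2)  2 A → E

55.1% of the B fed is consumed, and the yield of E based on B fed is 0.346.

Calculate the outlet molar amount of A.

Conversion of B: B consumed = 1ξ₁ = 0.551 × 145 → ξ₁ = 79.9 kmol/h.
Yield of E: 1ξ₂ / 145 = 0.346 → ξ₂ = 50.17 kmol/h.
Outlet amounts (n = n₀ + Σ ν·ξ):
  B: 145 − 1(79.9) = 65.1
  A: 0 + 2(79.9) − 2(50.17) = 59.45
  E: 0 + 1(50.17) = 50.17

59.5 kmol/h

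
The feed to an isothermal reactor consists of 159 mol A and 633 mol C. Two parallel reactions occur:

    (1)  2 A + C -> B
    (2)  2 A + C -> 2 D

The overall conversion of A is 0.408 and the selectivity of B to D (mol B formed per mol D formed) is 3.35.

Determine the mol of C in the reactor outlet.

Conversion of A: A consumed = 0.408 × 159 = 64.87 mol = 2ξ₁ + 2ξ₂.
Selectivity: 1ξ₁ / (2ξ₂) = 3.35 → ξ₁ = 6.7 ξ₂.
Substitute: (2·6.7 + 2) ξ₂ = 64.87 → ξ₂ = 4.212 mol, ξ₁ = 28.22 mol.
Outlet amounts (n = n₀ + Σ ν·ξ):
  A: 159 − 2(28.22) − 2(4.212) = 94.13
  C: 633 − 1(28.22) − 1(4.212) = 600.6
  B: 0 + 1(28.22) = 28.22
  D: 0 + 2(4.212) = 8.425

601 mol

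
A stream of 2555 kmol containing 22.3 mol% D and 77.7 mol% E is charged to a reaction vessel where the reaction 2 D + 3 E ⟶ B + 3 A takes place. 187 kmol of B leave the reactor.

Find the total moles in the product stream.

For B: n = n₀ + 1ξ → 187 = 0 + 1ξ, giving ξ = 187 kmol.
Outlet amounts (n = n₀ + ν ξ):
  D: 569.8 − 2(187) = 195.8
  E: 1985 − 3(187) = 1424
  B: 0 + 1(187) = 187
  A: 0 + 3(187) = 561
Total out = 195.8 + 1424 + 187 + 561 = 2368 kmol.

2370 kmol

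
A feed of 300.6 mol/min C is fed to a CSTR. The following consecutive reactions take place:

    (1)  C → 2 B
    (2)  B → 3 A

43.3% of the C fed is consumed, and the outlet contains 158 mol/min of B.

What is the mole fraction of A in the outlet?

0.483

Conversion of C: C consumed = 1ξ₁ = 0.433 × 300.6 → ξ₁ = 130.2 mol/min.
B balance: n_B = 0 + 2ξ₁ − 1ξ₂ = 158 → ξ₂ = (2·130.2 − 158)/1 = 102.3 mol/min.
Outlet amounts (n = n₀ + Σ ν·ξ):
  C: 300.6 − 1(130.2) = 170.4
  B: 0 + 2(130.2) − 1(102.3) = 158
  A: 0 + 3(102.3) = 307
Total out = 635.4 mol/min; y_A = 307 / 635.4 = 0.4831.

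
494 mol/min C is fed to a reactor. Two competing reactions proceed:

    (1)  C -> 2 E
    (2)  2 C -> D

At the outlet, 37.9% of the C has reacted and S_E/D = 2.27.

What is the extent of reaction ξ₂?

Conversion of C: C consumed = 0.379 × 494 = 187.2 mol/min = 1ξ₁ + 2ξ₂.
Selectivity: 2ξ₁ / (1ξ₂) = 2.27 → ξ₁ = 1.135 ξ₂.
Substitute: (1·1.135 + 2) ξ₂ = 187.2 → ξ₂ = 59.72 mol/min, ξ₁ = 67.78 mol/min.
Outlet amounts (n = n₀ + Σ ν·ξ):
  C: 494 − 1(67.78) − 2(59.72) = 306.8
  E: 0 + 2(67.78) = 135.6
  D: 0 + 1(59.72) = 59.72

ξ₂ = 59.7 mol/min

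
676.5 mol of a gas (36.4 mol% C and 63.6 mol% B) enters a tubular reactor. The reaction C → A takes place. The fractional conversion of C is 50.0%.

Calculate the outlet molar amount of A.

C reacted = 0.5 × 246.2 = 123.1 mol; ν_C = −1, so ξ = 123.1/1 = 123.1 mol.
Outlet amounts (n = n₀ + ν ξ):
  C: 246.2 − 1(123.1) = 123.1
  A: 0 + 1(123.1) = 123.1
  B: 430.3 (inert)

123 mol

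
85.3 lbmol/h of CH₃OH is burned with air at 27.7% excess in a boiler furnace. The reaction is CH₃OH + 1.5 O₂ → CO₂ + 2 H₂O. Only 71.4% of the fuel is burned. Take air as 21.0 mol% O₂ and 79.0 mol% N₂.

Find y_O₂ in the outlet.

0.0806

Stoichiometric O₂ = 1.5 × 85.3 = 127.9 lbmol/h; O₂ fed = 127.9 × 1.277 = 163.4 lbmol/h.
N₂ fed = 163.4 × 79/21 = 614.7 lbmol/h.
Fuel reacted = 0.714 × 85.3 → ξ = 60.9 lbmol/h.
Outlet (n = n₀ + ν ξ):
  CH₃OH: 85.3 − 1(60.9) = 24.4
  O₂: 163.4 − 1.5(60.9) = 72.04
  N₂: 614.7 (inert)
  CO₂: 0 + 1(60.9) = 60.9
  H₂O: 0 + 2(60.9) = 121.8
Total out = 893.8 lbmol/h; y_O₂ = 72.04 / 893.8 = 0.08059.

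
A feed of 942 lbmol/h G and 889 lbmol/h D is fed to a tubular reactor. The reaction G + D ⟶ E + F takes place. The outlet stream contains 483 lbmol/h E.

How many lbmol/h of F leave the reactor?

For E: n = n₀ + 1ξ → 483 = 0 + 1ξ, giving ξ = 483 lbmol/h.
Outlet amounts (n = n₀ + ν ξ):
  G: 942 − 1(483) = 459
  D: 889 − 1(483) = 406
  E: 0 + 1(483) = 483
  F: 0 + 1(483) = 483

483 lbmol/h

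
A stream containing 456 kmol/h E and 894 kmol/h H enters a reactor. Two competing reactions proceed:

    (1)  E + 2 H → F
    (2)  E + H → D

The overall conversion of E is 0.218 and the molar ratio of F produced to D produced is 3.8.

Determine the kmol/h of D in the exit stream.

Conversion of E: E consumed = 0.218 × 456 = 99.41 kmol/h = 1ξ₁ + 1ξ₂.
Selectivity: 1ξ₁ / (1ξ₂) = 3.8 → ξ₁ = 3.8 ξ₂.
Substitute: (1·3.8 + 1) ξ₂ = 99.41 → ξ₂ = 20.71 kmol/h, ξ₁ = 78.7 kmol/h.
Outlet amounts (n = n₀ + Σ ν·ξ):
  E: 456 − 1(78.7) − 1(20.71) = 356.6
  H: 894 − 2(78.7) − 1(20.71) = 715.9
  F: 0 + 1(78.7) = 78.7
  D: 0 + 1(20.71) = 20.71

20.7 kmol/h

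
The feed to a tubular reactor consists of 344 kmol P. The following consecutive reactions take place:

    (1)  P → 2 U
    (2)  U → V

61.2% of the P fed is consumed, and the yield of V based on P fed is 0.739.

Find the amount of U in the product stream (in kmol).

Conversion of P: P consumed = 1ξ₁ = 0.612 × 344 → ξ₁ = 210.5 kmol.
Yield of V: 1ξ₂ / 344 = 0.739 → ξ₂ = 254.2 kmol.
Outlet amounts (n = n₀ + Σ ν·ξ):
  P: 344 − 1(210.5) = 133.5
  U: 0 + 2(210.5) − 1(254.2) = 166.8
  V: 0 + 1(254.2) = 254.2

167 kmol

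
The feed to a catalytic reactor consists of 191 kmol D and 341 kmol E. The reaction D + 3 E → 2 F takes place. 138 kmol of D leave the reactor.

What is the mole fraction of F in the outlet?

0.249

For D: n = n₀ − 1ξ → 138 = 191 − 1ξ, giving ξ = 53 kmol.
Outlet amounts (n = n₀ + ν ξ):
  D: 191 − 1(53) = 138
  E: 341 − 3(53) = 182
  F: 0 + 2(53) = 106
Total out = 426 kmol; y_F = 106 / 426 = 0.2488.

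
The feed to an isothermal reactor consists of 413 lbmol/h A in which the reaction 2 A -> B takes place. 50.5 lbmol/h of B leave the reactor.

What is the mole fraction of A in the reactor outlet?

0.861

For B: n = n₀ + 1ξ → 50.5 = 0 + 1ξ, giving ξ = 50.5 lbmol/h.
Outlet amounts (n = n₀ + ν ξ):
  A: 413 − 2(50.5) = 312
  B: 0 + 1(50.5) = 50.5
Total out = 362.5 lbmol/h; y_A = 312 / 362.5 = 0.8607.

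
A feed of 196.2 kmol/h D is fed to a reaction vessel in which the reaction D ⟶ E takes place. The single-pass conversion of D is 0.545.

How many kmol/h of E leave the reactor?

107 kmol/h

D reacted = 0.545 × 196.2 = 106.9 kmol/h; ν_D = −1, so ξ = 106.9/1 = 106.9 kmol/h.
Outlet amounts (n = n₀ + ν ξ):
  D: 196.2 − 1(106.9) = 89.27
  E: 0 + 1(106.9) = 106.9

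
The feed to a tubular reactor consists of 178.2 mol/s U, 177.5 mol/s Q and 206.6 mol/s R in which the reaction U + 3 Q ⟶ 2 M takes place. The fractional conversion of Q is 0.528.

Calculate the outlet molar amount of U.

147 mol/s

Q reacted = 0.528 × 177.5 = 93.72 mol/s; ν_Q = −3, so ξ = 93.72/3 = 31.24 mol/s.
Outlet amounts (n = n₀ + ν ξ):
  U: 178.2 − 1(31.24) = 147
  Q: 177.5 − 3(31.24) = 83.78
  M: 0 + 2(31.24) = 62.48
  R: 206.6 (inert)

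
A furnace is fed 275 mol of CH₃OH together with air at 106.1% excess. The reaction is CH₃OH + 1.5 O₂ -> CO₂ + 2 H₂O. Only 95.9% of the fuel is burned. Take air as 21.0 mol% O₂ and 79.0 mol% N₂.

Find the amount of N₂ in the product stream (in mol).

Stoichiometric O₂ = 1.5 × 275 = 412.5 mol; O₂ fed = 412.5 × 2.061 = 850.2 mol.
N₂ fed = 850.2 × 79/21 = 3198 mol.
Fuel reacted = 0.959 × 275 → ξ = 263.7 mol.
Outlet (n = n₀ + ν ξ):
  CH₃OH: 275 − 1(263.7) = 11.28
  O₂: 850.2 − 1.5(263.7) = 454.6
  N₂: 3198 (inert)
  CO₂: 0 + 1(263.7) = 263.7
  H₂O: 0 + 2(263.7) = 527.4

3200 mol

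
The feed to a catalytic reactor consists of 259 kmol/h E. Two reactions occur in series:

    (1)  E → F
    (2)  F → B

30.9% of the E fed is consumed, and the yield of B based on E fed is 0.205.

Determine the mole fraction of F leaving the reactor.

0.104

Conversion of E: E consumed = 1ξ₁ = 0.309 × 259 → ξ₁ = 80.03 kmol/h.
Yield of B: 1ξ₂ / 259 = 0.205 → ξ₂ = 53.09 kmol/h.
Outlet amounts (n = n₀ + Σ ν·ξ):
  E: 259 − 1(80.03) = 179
  F: 0 + 1(80.03) − 1(53.09) = 26.94
  B: 0 + 1(53.09) = 53.09
Total out = 259 kmol/h; y_F = 26.94 / 259 = 0.104.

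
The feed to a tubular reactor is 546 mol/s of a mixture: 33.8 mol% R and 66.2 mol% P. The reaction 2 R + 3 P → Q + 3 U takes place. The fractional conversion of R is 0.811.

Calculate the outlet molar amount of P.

R reacted = 0.811 × 184.5 = 149.7 mol/s; ν_R = −2, so ξ = 149.7/2 = 74.83 mol/s.
Outlet amounts (n = n₀ + ν ξ):
  R: 184.5 − 2(74.83) = 34.88
  P: 361.5 − 3(74.83) = 136.9
  Q: 0 + 1(74.83) = 74.83
  U: 0 + 3(74.83) = 224.5

137 mol/s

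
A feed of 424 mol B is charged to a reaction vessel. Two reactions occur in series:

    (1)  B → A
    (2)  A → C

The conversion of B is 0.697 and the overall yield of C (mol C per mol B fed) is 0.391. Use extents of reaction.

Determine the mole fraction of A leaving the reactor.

0.306

Conversion of B: B consumed = 1ξ₁ = 0.697 × 424 → ξ₁ = 295.5 mol.
Yield of C: 1ξ₂ / 424 = 0.391 → ξ₂ = 165.8 mol.
Outlet amounts (n = n₀ + Σ ν·ξ):
  B: 424 − 1(295.5) = 128.5
  A: 0 + 1(295.5) − 1(165.8) = 129.7
  C: 0 + 1(165.8) = 165.8
Total out = 424 mol; y_A = 129.7 / 424 = 0.306.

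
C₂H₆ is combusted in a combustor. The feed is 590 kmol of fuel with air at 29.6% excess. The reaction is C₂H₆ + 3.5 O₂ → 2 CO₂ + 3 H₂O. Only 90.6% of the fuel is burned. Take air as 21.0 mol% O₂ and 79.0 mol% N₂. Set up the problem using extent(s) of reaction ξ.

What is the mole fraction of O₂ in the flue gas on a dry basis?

0.0671

Stoichiometric O₂ = 3.5 × 590 = 2065 kmol; O₂ fed = 2065 × 1.296 = 2676 kmol.
N₂ fed = 2676 × 79/21 = 10070 kmol.
Fuel reacted = 0.906 × 590 → ξ = 534.5 kmol.
Outlet (n = n₀ + ν ξ):
  C₂H₆: 590 − 1(534.5) = 55.46
  O₂: 2676 − 3.5(534.5) = 805.4
  N₂: 10070 (inert)
  CO₂: 0 + 2(534.5) = 1069
  H₂O: 0 + 3(534.5) = 1604
Dry total = 12000 kmol; y_O₂ (dry) = 805.4 / 12000 = 0.06713.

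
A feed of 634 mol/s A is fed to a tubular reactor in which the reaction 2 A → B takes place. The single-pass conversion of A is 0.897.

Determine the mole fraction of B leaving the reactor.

A reacted = 0.897 × 634 = 568.7 mol/s; ν_A = −2, so ξ = 568.7/2 = 284.3 mol/s.
Outlet amounts (n = n₀ + ν ξ):
  A: 634 − 2(284.3) = 65.3
  B: 0 + 1(284.3) = 284.3
Total out = 349.7 mol/s; y_B = 284.3 / 349.7 = 0.8132.

0.813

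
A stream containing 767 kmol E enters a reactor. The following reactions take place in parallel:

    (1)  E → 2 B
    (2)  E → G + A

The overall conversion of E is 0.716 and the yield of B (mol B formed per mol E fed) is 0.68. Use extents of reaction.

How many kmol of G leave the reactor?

Yield of B: 2ξ₁ / 767 = 0.68 → ξ₁ = 260.8 kmol.
Conversion of E: 1ξ₁ + 1ξ₂ = 0.716 × 767 = 549.2 → ξ₂ = 288.4 kmol.
Outlet amounts (n = n₀ + Σ ν·ξ):
  E: 767 − 1(260.8) − 1(288.4) = 217.8
  B: 0 + 2(260.8) = 521.6
  G: 0 + 1(288.4) = 288.4
  A: 0 + 1(288.4) = 288.4

288 kmol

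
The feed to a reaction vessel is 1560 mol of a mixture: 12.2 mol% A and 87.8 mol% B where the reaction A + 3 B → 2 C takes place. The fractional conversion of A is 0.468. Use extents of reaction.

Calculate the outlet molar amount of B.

1100 mol

A reacted = 0.468 × 190.3 = 89.07 mol; ν_A = −1, so ξ = 89.07/1 = 89.07 mol.
Outlet amounts (n = n₀ + ν ξ):
  A: 190.3 − 1(89.07) = 101.3
  B: 1370 − 3(89.07) = 1102
  C: 0 + 2(89.07) = 178.1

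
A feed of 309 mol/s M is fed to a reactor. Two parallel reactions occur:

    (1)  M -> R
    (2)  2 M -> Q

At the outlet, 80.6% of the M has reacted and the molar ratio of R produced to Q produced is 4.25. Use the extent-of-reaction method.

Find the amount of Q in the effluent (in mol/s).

39.8 mol/s

Conversion of M: M consumed = 0.806 × 309 = 249.1 mol/s = 1ξ₁ + 2ξ₂.
Selectivity: 1ξ₁ / (1ξ₂) = 4.25 → ξ₁ = 4.25 ξ₂.
Substitute: (1·4.25 + 2) ξ₂ = 249.1 → ξ₂ = 39.85 mol/s, ξ₁ = 169.4 mol/s.
Outlet amounts (n = n₀ + Σ ν·ξ):
  M: 309 − 1(169.4) − 2(39.85) = 59.95
  R: 0 + 1(169.4) = 169.4
  Q: 0 + 1(39.85) = 39.85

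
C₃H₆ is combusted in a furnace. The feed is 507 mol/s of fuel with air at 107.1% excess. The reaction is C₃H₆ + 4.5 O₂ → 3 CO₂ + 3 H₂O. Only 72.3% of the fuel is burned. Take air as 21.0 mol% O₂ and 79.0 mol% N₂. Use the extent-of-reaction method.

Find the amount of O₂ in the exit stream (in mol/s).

3080 mol/s

Stoichiometric O₂ = 4.5 × 507 = 2282 mol/s; O₂ fed = 2282 × 2.071 = 4725 mol/s.
N₂ fed = 4725 × 79/21 = 17770 mol/s.
Fuel reacted = 0.723 × 507 → ξ = 366.6 mol/s.
Outlet (n = n₀ + ν ξ):
  C₃H₆: 507 − 1(366.6) = 140.4
  O₂: 4725 − 4.5(366.6) = 3075
  N₂: 17770 (inert)
  CO₂: 0 + 3(366.6) = 1100
  H₂O: 0 + 3(366.6) = 1100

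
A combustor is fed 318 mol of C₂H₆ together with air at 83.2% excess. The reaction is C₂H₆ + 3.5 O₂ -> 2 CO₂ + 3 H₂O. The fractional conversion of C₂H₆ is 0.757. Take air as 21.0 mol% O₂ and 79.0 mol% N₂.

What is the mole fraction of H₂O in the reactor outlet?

0.0712

Stoichiometric O₂ = 3.5 × 318 = 1113 mol; O₂ fed = 1113 × 1.832 = 2039 mol.
N₂ fed = 2039 × 79/21 = 7671 mol.
Fuel reacted = 0.757 × 318 → ξ = 240.7 mol.
Outlet (n = n₀ + ν ξ):
  C₂H₆: 318 − 1(240.7) = 77.27
  O₂: 2039 − 3.5(240.7) = 1196
  N₂: 7671 (inert)
  CO₂: 0 + 2(240.7) = 481.5
  H₂O: 0 + 3(240.7) = 722.2
Total out = 10150 mol; y_H₂O = 722.2 / 10150 = 0.07116.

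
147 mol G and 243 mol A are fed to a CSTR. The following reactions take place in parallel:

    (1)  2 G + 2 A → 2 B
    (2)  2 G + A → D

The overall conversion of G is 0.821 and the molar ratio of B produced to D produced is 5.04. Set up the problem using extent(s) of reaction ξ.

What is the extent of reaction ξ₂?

Conversion of G: G consumed = 0.821 × 147 = 120.7 mol = 2ξ₁ + 2ξ₂.
Selectivity: 2ξ₁ / (1ξ₂) = 5.04 → ξ₁ = 2.52 ξ₂.
Substitute: (2·2.52 + 2) ξ₂ = 120.7 → ξ₂ = 17.14 mol, ξ₁ = 43.2 mol.
Outlet amounts (n = n₀ + Σ ν·ξ):
  G: 147 − 2(43.2) − 2(17.14) = 26.31
  A: 243 − 2(43.2) − 1(17.14) = 139.5
  B: 0 + 2(43.2) = 86.4
  D: 0 + 1(17.14) = 17.14

ξ₂ = 17.1 mol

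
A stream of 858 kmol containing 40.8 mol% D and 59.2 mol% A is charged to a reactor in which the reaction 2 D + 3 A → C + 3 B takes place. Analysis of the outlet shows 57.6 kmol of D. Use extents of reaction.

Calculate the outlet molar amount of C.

146 kmol

For D: n = n₀ − 2ξ → 57.6 = 350.1 − 2ξ, giving ξ = 146.2 kmol.
Outlet amounts (n = n₀ + ν ξ):
  D: 350.1 − 2(146.2) = 57.6
  A: 507.9 − 3(146.2) = 69.24
  C: 0 + 1(146.2) = 146.2
  B: 0 + 3(146.2) = 438.7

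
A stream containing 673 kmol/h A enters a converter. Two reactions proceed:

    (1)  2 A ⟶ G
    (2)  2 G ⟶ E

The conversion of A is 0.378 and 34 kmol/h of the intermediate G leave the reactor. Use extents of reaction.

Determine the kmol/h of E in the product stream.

46.6 kmol/h

Conversion of A: A consumed = 2ξ₁ = 0.378 × 673 → ξ₁ = 127.2 kmol/h.
G balance: n_G = 0 + 1ξ₁ − 2ξ₂ = 34 → ξ₂ = (1·127.2 − 34)/2 = 46.6 kmol/h.
Outlet amounts (n = n₀ + Σ ν·ξ):
  A: 673 − 2(127.2) = 418.6
  G: 0 + 1(127.2) − 2(46.6) = 34
  E: 0 + 1(46.6) = 46.6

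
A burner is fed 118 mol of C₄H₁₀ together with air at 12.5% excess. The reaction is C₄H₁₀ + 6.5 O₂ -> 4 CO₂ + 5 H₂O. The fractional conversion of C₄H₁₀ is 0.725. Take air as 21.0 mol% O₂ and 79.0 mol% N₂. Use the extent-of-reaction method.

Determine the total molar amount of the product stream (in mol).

4360 mol

Stoichiometric O₂ = 6.5 × 118 = 767 mol; O₂ fed = 767 × 1.125 = 862.9 mol.
N₂ fed = 862.9 × 79/21 = 3246 mol.
Fuel reacted = 0.725 × 118 → ξ = 85.55 mol.
Outlet (n = n₀ + ν ξ):
  C₄H₁₀: 118 − 1(85.55) = 32.45
  O₂: 862.9 − 6.5(85.55) = 306.8
  N₂: 3246 (inert)
  CO₂: 0 + 4(85.55) = 342.2
  H₂O: 0 + 5(85.55) = 427.8
Total out = 32.45 + 306.8 + 3246 + 342.2 + 427.8 = 4355 mol.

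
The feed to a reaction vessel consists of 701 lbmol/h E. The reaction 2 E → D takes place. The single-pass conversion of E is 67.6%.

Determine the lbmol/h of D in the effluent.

E reacted = 0.676 × 701 = 473.9 lbmol/h; ν_E = −2, so ξ = 473.9/2 = 236.9 lbmol/h.
Outlet amounts (n = n₀ + ν ξ):
  E: 701 − 2(236.9) = 227.1
  D: 0 + 1(236.9) = 236.9

237 lbmol/h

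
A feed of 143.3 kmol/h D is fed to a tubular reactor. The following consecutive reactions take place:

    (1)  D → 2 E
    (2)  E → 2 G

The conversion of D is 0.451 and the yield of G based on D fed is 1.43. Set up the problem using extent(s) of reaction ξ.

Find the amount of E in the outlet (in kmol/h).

Conversion of D: D consumed = 1ξ₁ = 0.451 × 143.3 → ξ₁ = 64.63 kmol/h.
Yield of G: 2ξ₂ / 143.3 = 1.43 → ξ₂ = 102.5 kmol/h.
Outlet amounts (n = n₀ + Σ ν·ξ):
  D: 143.3 − 1(64.63) = 78.67
  E: 0 + 2(64.63) − 1(102.5) = 26.8
  G: 0 + 2(102.5) = 204.9

26.8 kmol/h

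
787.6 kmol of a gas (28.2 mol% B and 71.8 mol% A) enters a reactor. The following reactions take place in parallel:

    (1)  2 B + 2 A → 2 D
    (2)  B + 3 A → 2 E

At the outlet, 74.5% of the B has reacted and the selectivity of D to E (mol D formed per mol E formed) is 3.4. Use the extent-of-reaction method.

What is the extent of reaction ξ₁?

ξ₁ = 72.1 kmol

Conversion of B: B consumed = 0.745 × 222.1 = 165.5 kmol = 2ξ₁ + 1ξ₂.
Selectivity: 2ξ₁ / (2ξ₂) = 3.4 → ξ₁ = 3.4 ξ₂.
Substitute: (2·3.4 + 1) ξ₂ = 165.5 → ξ₂ = 21.21 kmol, ξ₁ = 72.13 kmol.
Outlet amounts (n = n₀ + Σ ν·ξ):
  B: 222.1 − 2(72.13) − 1(21.21) = 56.64
  A: 565.5 − 2(72.13) − 3(21.21) = 357.6
  D: 0 + 2(72.13) = 144.3
  E: 0 + 2(21.21) = 42.43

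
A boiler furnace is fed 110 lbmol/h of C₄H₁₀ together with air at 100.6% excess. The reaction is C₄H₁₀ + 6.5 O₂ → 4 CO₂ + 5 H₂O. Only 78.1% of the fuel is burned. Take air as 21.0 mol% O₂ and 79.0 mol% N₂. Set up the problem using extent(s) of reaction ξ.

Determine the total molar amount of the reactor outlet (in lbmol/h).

7070 lbmol/h

Stoichiometric O₂ = 6.5 × 110 = 715 lbmol/h; O₂ fed = 715 × 2.006 = 1434 lbmol/h.
N₂ fed = 1434 × 79/21 = 5396 lbmol/h.
Fuel reacted = 0.781 × 110 → ξ = 85.91 lbmol/h.
Outlet (n = n₀ + ν ξ):
  C₄H₁₀: 110 − 1(85.91) = 24.09
  O₂: 1434 − 6.5(85.91) = 875.9
  N₂: 5396 (inert)
  CO₂: 0 + 4(85.91) = 343.6
  H₂O: 0 + 5(85.91) = 429.5
Total out = 24.09 + 875.9 + 5396 + 343.6 + 429.5 = 7069 lbmol/h.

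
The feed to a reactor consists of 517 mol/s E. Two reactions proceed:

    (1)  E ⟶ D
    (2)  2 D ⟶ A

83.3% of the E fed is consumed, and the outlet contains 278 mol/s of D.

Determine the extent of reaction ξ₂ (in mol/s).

ξ₂ = 76.3 mol/s

Conversion of E: E consumed = 1ξ₁ = 0.833 × 517 → ξ₁ = 430.7 mol/s.
D balance: n_D = 0 + 1ξ₁ − 2ξ₂ = 278 → ξ₂ = (1·430.7 − 278)/2 = 76.33 mol/s.
Outlet amounts (n = n₀ + Σ ν·ξ):
  E: 517 − 1(430.7) = 86.34
  D: 0 + 1(430.7) − 2(76.33) = 278
  A: 0 + 1(76.33) = 76.33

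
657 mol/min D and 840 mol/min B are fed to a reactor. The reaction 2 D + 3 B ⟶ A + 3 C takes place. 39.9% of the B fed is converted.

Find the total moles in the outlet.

B reacted = 0.399 × 840 = 335.2 mol/min; ν_B = −3, so ξ = 335.2/3 = 111.7 mol/min.
Outlet amounts (n = n₀ + ν ξ):
  D: 657 − 2(111.7) = 433.6
  B: 840 − 3(111.7) = 504.8
  A: 0 + 1(111.7) = 111.7
  C: 0 + 3(111.7) = 335.2
Total out = 433.6 + 504.8 + 111.7 + 335.2 = 1385 mol/min.

1390 mol/min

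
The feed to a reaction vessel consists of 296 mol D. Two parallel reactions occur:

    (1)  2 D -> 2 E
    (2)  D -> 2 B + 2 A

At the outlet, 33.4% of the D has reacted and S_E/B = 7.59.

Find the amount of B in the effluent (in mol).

12.2 mol

Conversion of D: D consumed = 0.334 × 296 = 98.86 mol = 2ξ₁ + 1ξ₂.
Selectivity: 2ξ₁ / (2ξ₂) = 7.59 → ξ₁ = 7.59 ξ₂.
Substitute: (2·7.59 + 1) ξ₂ = 98.86 → ξ₂ = 6.11 mol, ξ₁ = 46.38 mol.
Outlet amounts (n = n₀ + Σ ν·ξ):
  D: 296 − 2(46.38) − 1(6.11) = 197.1
  E: 0 + 2(46.38) = 92.75
  B: 0 + 2(6.11) = 12.22
  A: 0 + 2(6.11) = 12.22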